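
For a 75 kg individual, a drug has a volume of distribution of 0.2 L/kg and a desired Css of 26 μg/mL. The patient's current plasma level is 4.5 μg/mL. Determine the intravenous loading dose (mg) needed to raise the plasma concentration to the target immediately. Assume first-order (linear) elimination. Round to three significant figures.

Vd = 0.2 L/kg × 75 kg = 15.00 L
The loading dose fills Vd to the target concentration.
Concentration deficit ΔC = 26 − 4.5 = 21.50 mg/L
LD = Vd × ΔC = 15.00 × 21.50 = 322.5 mg

323 mg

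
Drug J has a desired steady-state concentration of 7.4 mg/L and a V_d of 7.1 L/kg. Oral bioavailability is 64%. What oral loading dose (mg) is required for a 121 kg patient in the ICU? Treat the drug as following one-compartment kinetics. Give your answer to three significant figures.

9930 mg

Vd(total) = 121 kg × 7.1 L/kg = 859.1 L
The loading dose fills Vd to the target concentration.
LD = Vd × C / F = 859.1 × 7.400 / 0.64 = 9933 mg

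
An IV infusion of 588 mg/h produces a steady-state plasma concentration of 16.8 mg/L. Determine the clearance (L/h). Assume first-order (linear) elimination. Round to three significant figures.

35.0 L/h

At steady state, infusion rate = CL × Css, so CL = rate / Css.
CL = 588 / 16.8 = 35.00 L/h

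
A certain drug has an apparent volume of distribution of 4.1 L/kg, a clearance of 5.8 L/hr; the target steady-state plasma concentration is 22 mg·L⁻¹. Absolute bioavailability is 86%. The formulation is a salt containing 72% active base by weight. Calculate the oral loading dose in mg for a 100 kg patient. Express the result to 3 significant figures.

Vd(total) = 100 kg × 4.1 L/kg = 410.0 L
Loading dose depends on Vd (not clearance): it fills the distribution volume.
LD = Vd × C / F / S = 410.0 × 22.00 / 0.86 / 0.72 = 14570 mg

14600 mg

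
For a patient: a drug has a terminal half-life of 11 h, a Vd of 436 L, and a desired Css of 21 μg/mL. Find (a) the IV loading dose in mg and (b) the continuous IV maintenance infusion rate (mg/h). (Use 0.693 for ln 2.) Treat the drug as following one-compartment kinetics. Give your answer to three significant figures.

LD = Vd × C = 436.0 × 21 = 9156 mg
CL = 0.693 × Vd / t½ = 0.693 × 436.0 / 11 = 27.47 L/h
Infusion rate = CL × Css = 27.47 × 21 = 576.9 mg/h

(a) 9160 mg; (b) 577 mg/h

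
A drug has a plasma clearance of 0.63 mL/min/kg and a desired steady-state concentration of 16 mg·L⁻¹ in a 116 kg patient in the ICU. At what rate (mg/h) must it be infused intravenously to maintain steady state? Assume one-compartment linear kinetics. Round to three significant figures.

70.2 mg/h

CL = 0.63 mL/min/kg × 116 kg = 73.08 mL/min = 73.08 × 60/1000 = 4.385 L/h
At steady state, infusion rate equals elimination rate: rate in = CL × Css.
R₀ = 4.385 × 16 = 70.16 mg/h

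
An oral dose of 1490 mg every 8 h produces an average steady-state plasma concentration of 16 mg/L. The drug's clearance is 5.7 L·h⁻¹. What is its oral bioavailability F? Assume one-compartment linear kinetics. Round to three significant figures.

F·D/τ = CL·Css at steady state → F = CL·Css·τ / D.
F = 5.7 × 16 × 8 / 1490 = 0.490

0.490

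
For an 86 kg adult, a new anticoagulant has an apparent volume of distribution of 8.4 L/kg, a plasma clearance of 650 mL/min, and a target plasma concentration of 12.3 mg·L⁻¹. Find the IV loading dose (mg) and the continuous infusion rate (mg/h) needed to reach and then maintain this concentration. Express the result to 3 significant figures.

(a) 8890 mg; (b) 480 mg/h

Vd = 8.4 L/kg × 86 kg = 722.4 L
Loading: fill Vd to C_target → 722.4 L × 12.3 mg/L = 8886 mg
Convert clearance: 650 mL/min × 60 min/h ÷ 1000 mL/L = 39.00 L/h
Infusion rate = 39.00 L/h × 12.3 mg/L = 479.7 mg/h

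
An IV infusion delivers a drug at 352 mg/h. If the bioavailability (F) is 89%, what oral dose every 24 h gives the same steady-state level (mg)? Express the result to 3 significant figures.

To maintain the same Css, the systemic dosing rate must be unchanged: F·D/τ = infusion rate.
D = rate × τ / F = 352 × 24 / 0.89 = 9492 mg

9490 mg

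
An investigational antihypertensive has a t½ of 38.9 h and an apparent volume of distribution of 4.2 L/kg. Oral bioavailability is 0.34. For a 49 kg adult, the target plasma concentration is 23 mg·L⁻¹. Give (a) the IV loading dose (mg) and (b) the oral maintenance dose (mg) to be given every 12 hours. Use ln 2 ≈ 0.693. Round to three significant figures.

Vd = 4.2 L/kg × 49 kg = 205.8 L
LD = Vd × C = 205.8 × 23 = 4733 mg
CL = 0.693 × Vd / t½ = 0.693 × 205.8 / 38.9 = 3.666 L/h
D = CL × Css × τ / F = 3.666 × 23 × 12 / 0.34 = 2976 mg

(a) 4730 mg; (b) 2980 mg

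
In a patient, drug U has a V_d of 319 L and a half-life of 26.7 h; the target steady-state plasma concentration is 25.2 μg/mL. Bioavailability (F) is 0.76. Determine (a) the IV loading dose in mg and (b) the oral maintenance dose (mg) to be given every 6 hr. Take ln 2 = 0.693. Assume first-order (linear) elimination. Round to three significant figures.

(a) 8040 mg; (b) 1650 mg

LD = Vd × C = 319.0 × 25.2 = 8039 mg
CL = 0.693 × Vd / t½ = 0.693 × 319.0 / 26.7 = 8.280 L/h
D = CL × Css × τ / F = 8.280 × 25.2 × 6 / 0.76 = 1647 mg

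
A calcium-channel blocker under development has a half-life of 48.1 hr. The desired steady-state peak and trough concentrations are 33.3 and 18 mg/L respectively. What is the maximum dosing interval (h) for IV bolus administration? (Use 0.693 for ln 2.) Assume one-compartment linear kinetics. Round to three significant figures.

42.7 h

k = 0.693 / t½ = 0.693 / 48.1 = 0.01441 h⁻¹
Between IV bolus doses, concentration decays as C = C₀·e^(−kτ), so C_peak/C_trough = e^(kτ).
τ_max = ln(C_peak/C_trough) / k = ln(33.3/18) / 0.01441 = 0.6152 / 0.01441 = 42.69 h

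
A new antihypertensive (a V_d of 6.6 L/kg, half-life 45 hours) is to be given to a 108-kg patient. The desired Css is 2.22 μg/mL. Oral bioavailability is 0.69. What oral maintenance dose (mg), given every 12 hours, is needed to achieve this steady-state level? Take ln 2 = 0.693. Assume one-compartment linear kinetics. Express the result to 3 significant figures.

424 mg

Total Vd = 6.6 × 108 = 712.8 L
k = 0.693/45 = 0.01540 h⁻¹, so CL = k·Vd = 0.01540 × 712.8 = 10.98 L/h
D = CL × Css × τ / F = 10.98 × 2.22 × 12 / 0.69 = 423.9 mg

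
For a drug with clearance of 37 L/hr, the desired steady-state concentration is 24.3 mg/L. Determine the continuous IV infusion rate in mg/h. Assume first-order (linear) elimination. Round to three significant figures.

899 mg/h

At steady state, infusion rate equals elimination rate: rate in = CL × Css.
Rate = CL × Css = 37.00 × 24.3 = 899.1 mg/h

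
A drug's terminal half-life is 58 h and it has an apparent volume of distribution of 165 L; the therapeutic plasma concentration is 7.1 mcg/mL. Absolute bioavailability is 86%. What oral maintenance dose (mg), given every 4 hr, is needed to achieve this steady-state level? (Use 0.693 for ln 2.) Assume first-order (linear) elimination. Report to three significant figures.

65.1 mg

k = 0.693/58 = 0.01195 h⁻¹, so CL = k·Vd = 0.01195 × 165.0 = 1.972 L/h
D = CL × Css × τ / F = 1.972 × 7.1 × 4 / 0.86 = 65.12 mg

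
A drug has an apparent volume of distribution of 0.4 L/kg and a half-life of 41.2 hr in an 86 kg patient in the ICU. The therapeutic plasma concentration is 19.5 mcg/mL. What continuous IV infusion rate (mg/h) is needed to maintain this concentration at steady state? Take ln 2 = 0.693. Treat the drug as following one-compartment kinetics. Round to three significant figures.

11.3 mg/h

Vd(total) = 86 kg × 0.4 L/kg = 34.40 L
CL = 0.693 × Vd / t½ = 0.693 × 34.40 / 41.2 = 0.5786 L/h
Infusion rate = CL × Css = 0.5786 × 19.5 = 11.28 mg/h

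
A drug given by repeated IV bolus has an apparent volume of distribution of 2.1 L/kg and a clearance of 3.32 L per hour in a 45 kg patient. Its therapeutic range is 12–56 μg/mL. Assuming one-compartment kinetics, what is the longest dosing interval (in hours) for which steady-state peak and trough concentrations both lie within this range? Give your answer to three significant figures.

43.8 h

Vd(total) = 45 kg × 2.1 L/kg = 94.50 L
k = CL / Vd = 3.320 / 94.50 = 0.03513 h⁻¹
Between IV bolus doses, concentration decays as C = C₀·e^(−kτ), so C_peak/C_trough = e^(kτ).
τ_max = ln(C_peak/C_trough) / k = ln(56/12) / 0.03513 = 1.540 / 0.03513 = 43.84 h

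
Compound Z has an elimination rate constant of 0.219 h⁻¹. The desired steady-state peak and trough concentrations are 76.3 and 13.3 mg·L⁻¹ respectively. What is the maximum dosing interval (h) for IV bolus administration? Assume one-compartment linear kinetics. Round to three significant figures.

Between IV bolus doses, concentration decays as C = C₀·e^(−kτ), so C_peak/C_trough = e^(kτ).
τ_max = ln(C_peak/C_trough) / k = ln(76.3/13.3) / 0.2190 = 1.747 / 0.2190 = 7.977 h

7.98 h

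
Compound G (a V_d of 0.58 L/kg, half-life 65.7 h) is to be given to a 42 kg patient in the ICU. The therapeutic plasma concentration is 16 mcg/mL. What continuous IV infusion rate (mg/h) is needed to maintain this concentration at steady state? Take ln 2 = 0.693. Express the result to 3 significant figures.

4.11 mg/h

Total Vd = 0.58 × 42 = 24.36 L
k = 0.693/65.7 = 0.01055 h⁻¹, so CL = k·Vd = 0.01055 × 24.36 = 0.2570 L/h
Infusion rate = CL × Css = 0.2570 × 16 = 4.112 mg/h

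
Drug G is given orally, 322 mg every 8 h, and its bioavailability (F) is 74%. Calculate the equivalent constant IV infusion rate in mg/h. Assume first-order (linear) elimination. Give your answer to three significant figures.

Equivalent systemic input: infusion rate = F·D/τ.
Rate = 0.74 × 322 / 8 = 29.79 mg/h

29.8 mg/h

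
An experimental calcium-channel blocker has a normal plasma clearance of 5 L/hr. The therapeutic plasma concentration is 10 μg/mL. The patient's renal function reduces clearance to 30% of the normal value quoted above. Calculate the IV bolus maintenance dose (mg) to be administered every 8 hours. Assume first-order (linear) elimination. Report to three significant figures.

120 mg

Patient clearance = 0.3 × 5.000 = 1.500 L/h
D = CL × Css × τ = 1.500 × 10 × 8 = 120.0 mg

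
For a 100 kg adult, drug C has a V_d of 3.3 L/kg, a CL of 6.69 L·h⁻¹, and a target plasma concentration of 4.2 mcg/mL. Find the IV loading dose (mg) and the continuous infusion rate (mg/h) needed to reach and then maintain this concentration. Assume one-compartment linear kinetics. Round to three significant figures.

Total Vd = 3.3 × 100 = 330.0 L
LD = Vd · C_target = 330.0 × 4.2 = 1386 mg
Infusion rate = 6.690 L/h × 4.2 mg/L = 28.10 mg/h

(a) 1390 mg; (b) 28.1 mg/h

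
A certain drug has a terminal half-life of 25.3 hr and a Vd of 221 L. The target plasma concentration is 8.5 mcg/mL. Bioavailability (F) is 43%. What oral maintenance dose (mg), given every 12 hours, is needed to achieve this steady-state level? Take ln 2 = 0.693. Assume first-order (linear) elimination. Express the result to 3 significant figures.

1440 mg

CL = ln 2 · Vd / t½ = 0.693 × 221.0 / 25.3 = 6.053 L/h
D = CL × Css × τ / F = 6.053 × 8.5 × 12 / 0.43 = 1436 mg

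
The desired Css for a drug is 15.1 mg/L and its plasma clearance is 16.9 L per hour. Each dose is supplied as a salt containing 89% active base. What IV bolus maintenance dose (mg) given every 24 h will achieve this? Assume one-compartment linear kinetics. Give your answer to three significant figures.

D = CL × Css × τ / S = 16.90 × 15.1 × 24 / 0.89 = 6882 mg

6880 mg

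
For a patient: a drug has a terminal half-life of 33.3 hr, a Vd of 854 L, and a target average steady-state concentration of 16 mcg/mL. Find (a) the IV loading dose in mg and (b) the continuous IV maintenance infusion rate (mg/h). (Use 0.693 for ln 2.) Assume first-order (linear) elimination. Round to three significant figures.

(a) 13700 mg; (b) 284 mg/h

LD = Vd × C = 854.0 × 16 = 13660 mg
CL = 0.693 × Vd / t½ = 0.693 × 854.0 / 33.3 = 17.77 L/h
Infusion rate = CL × Css = 17.77 × 16 = 284.3 mg/h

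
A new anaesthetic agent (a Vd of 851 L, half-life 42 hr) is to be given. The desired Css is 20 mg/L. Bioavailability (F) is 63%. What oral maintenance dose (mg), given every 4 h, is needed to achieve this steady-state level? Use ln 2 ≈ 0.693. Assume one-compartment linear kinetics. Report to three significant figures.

CL = ln 2 · Vd / t½ = 0.693 × 851.0 / 42 = 14.04 L/h
D = CL × Css × τ / F = 14.04 × 20 × 4 / 0.63 = 1783 mg

1780 mg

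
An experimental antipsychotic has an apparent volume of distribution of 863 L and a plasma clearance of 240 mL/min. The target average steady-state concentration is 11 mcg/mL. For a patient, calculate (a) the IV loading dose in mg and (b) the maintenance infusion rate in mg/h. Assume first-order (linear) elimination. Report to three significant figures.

LD = Vd · C_target = 863.0 × 11 = 9493 mg
CL = 240 mL/min × 60/1000 = 14.40 L/h
Maintenance infusion rate = CL × Css = 14.40 × 11 = 158.4 mg/h

(a) 9490 mg; (b) 158 mg/h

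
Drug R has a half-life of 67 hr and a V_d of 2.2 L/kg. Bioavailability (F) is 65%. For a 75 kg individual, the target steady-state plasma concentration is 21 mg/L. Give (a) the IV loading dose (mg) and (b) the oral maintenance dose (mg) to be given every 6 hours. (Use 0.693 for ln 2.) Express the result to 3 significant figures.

(a) 3470 mg; (b) 331 mg

Vd = 2.2 L/kg × 75 kg = 165.0 L
LD = Vd × C = 165.0 × 21 = 3465 mg
CL = 0.693 × Vd / t½ = 0.693 × 165.0 / 67 = 1.707 L/h
D = CL × Css × τ / F = 1.707 × 21 × 6 / 0.65 = 330.9 mg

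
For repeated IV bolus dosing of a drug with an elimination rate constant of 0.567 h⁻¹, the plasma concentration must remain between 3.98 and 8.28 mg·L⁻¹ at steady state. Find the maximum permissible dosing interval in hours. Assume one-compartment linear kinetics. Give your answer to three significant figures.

1.29 h

Between IV bolus doses, concentration decays as C = C₀·e^(−kτ), so C_peak/C_trough = e^(kτ).
τ_max = ln(C_peak/C_trough) / k = ln(8.28/3.98) / 0.5670 = 0.7326 / 0.5670 = 1.292 h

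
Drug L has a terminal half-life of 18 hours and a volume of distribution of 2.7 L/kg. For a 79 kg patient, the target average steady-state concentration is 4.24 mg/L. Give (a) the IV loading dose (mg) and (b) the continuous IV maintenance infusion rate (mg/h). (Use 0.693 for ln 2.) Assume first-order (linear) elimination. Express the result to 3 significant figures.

Vd(total) = 79 kg × 2.7 L/kg = 213.3 L
LD = Vd × C = 213.3 × 4.24 = 904.4 mg
CL = 0.693 × Vd / t½ = 0.693 × 213.3 / 18 = 8.212 L/h
Infusion rate = CL × Css = 8.212 × 4.24 = 34.82 mg/h

(a) 904 mg; (b) 34.8 mg/h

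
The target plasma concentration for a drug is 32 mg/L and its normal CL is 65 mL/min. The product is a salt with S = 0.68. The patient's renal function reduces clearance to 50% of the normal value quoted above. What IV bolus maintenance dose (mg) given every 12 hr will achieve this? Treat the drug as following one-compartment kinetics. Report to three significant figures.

1100 mg

Convert clearance: 65 mL/min × 60 min/h ÷ 1000 mL/L = 3.900 L/h
Patient clearance = 0.5 × 3.900 = 1.950 L/h
D = CL × Css × τ / S = 1.950 × 32 × 12 / 0.68 = 1101 mg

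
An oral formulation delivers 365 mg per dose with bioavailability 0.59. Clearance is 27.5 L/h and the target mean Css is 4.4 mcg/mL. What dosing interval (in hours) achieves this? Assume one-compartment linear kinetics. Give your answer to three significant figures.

1.78 h

F·D/τ = CL·Css → τ = F·D / (CL·Css).
τ = 0.59 × 365 / (27.5 × 4.4) = 1.780 h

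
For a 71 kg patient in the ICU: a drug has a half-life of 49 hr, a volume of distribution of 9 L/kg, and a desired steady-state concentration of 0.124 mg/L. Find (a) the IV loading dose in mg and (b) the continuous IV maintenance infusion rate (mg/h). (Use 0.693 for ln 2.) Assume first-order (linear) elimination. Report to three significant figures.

Total Vd = 9 × 71 = 639.0 L
LD = Vd × C = 639.0 × 0.124 = 79.24 mg
CL = 0.693 × Vd / t½ = 0.693 × 639.0 / 49 = 9.037 L/h
Infusion rate = CL × Css = 9.037 × 0.124 = 1.121 mg/h

(a) 79.2 mg; (b) 1.12 mg/h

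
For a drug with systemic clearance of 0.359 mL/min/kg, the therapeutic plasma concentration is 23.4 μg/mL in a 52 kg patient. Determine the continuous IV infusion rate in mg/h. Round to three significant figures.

CL = 0.359 mL/min/kg × 52 kg = 18.67 mL/min = 18.67 × 60/1000 = 1.120 L/h
At steady state, infusion rate equals elimination rate: rate in = CL × Css.
Infusion rate = CL · Css = 1.120 L/h × 23.4 mg/L = 26.21 mg/h

26.2 mg/h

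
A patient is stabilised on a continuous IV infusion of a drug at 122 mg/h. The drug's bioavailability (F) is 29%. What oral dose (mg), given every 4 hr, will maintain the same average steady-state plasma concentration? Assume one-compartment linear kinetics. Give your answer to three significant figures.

1680 mg

To maintain the same Css, the systemic dosing rate must be unchanged: F·D/τ = infusion rate.
D = rate × τ / F = 122 × 4 / 0.29 = 1683 mg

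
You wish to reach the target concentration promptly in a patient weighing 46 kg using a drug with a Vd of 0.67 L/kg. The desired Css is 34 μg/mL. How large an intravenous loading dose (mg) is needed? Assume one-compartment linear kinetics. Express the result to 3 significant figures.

1050 mg

Total Vd = 0.67 × 46 = 30.82 L
The loading dose fills Vd to the target concentration.
LD = Vd × C = 30.82 × 34.00 = 1048 mg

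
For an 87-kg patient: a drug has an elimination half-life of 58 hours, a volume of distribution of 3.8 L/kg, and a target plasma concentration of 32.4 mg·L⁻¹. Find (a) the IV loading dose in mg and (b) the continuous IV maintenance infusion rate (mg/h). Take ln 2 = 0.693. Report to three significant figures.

(a) 10700 mg; (b) 128 mg/h

Vd = 3.8 L/kg × 87 kg = 330.6 L
LD = Vd × C = 330.6 × 32.4 = 10710 mg
CL = 0.693 × Vd / t½ = 0.693 × 330.6 / 58 = 3.950 L/h
Infusion rate = CL × Css = 3.950 × 32.4 = 128.0 mg/h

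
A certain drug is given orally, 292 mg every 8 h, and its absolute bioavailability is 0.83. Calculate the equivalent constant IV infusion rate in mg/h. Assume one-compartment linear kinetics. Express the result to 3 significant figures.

30.3 mg/h

Equivalent systemic input: infusion rate = F·D/τ.
Rate = 0.83 × 292 / 8 = 30.30 mg/h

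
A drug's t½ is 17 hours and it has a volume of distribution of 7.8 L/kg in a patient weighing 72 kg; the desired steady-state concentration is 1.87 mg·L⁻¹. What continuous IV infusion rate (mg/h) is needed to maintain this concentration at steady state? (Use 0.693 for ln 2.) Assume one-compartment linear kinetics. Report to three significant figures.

42.8 mg/h

Vd = 7.8 L/kg × 72 kg = 561.6 L
CL = 0.693 × Vd / t½ = 0.693 × 561.6 / 17 = 22.89 L/h
Infusion rate = CL × Css = 22.89 × 1.87 = 42.80 mg/h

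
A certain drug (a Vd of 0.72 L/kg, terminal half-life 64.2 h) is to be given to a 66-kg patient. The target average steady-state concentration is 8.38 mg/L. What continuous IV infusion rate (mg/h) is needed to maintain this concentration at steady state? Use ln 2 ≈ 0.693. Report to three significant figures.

Vd = 0.72 L/kg × 66 kg = 47.52 L
k = 0.693/64.2 = 0.01079 h⁻¹, so CL = k·Vd = 0.01079 × 47.52 = 0.5127 L/h
Infusion rate = CL × Css = 0.5127 × 8.38 = 4.296 mg/h

4.30 mg/h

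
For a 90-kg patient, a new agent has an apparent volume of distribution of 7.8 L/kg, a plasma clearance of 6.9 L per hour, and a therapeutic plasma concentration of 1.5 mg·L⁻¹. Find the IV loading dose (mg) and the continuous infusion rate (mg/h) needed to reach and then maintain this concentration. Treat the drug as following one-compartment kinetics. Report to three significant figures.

(a) 1050 mg; (b) 10.4 mg/h

Vd(total) = 90 kg × 7.8 L/kg = 702.0 L
Loading dose = Vd × C = 702.0 × 1.5 = 1053 mg
Infusion rate = 6.900 L/h × 1.5 mg/L = 10.35 mg/h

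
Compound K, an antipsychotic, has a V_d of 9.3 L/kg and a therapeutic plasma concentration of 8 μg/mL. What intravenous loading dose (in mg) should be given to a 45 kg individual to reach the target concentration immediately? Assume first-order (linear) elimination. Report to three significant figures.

3350 mg

Vd = 9.3 L/kg × 45 kg = 418.5 L
LD = Vd × C = 418.5 × 8.000 = 3348 mg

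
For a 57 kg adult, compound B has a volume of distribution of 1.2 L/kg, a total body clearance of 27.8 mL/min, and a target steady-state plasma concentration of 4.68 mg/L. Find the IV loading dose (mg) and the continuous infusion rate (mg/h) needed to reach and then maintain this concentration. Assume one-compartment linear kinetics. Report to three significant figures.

(a) 320 mg; (b) 7.81 mg/h

Vd = 1.2 L/kg × 57 kg = 68.40 L
Loading dose = Vd × C = 68.40 × 4.68 = 320.1 mg
Convert clearance: 27.8 mL/min × 60 min/h ÷ 1000 mL/L = 1.668 L/h
Maintenance: replace elimination → rate = CL × Css = 1.668 × 4.68 = 7.806 mg/h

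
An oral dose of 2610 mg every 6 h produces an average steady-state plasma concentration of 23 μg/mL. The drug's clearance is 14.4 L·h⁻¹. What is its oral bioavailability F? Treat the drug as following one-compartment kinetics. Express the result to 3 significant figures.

F·D/τ = CL·Css at steady state → F = CL·Css·τ / D.
F = 14.4 × 23 × 6 / 2610 = 0.761

0.761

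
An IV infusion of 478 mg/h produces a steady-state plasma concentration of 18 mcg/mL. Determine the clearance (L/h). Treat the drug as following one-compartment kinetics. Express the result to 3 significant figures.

26.6 L/h

At steady state, infusion rate = CL × Css, so CL = rate / Css.
CL = 478 / 18 = 26.56 L/h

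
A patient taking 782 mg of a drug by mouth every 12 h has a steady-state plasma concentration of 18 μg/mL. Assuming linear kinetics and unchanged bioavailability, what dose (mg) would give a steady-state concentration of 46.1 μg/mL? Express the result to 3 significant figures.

2000 mg

For first-order elimination, Css ∝ F·D/(CL·τ); F and CL are unchanged, so Css ∝ D/τ.
D₂ = D₁ × (Css,target / Css,current) = 782 × 46.1/18 = 2003 mg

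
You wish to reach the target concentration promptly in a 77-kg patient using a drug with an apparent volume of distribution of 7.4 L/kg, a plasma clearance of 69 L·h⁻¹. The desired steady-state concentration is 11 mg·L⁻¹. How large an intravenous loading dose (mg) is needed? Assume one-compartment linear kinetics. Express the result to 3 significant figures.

6270 mg

Vd(total) = 77 kg × 7.4 L/kg = 569.8 L
LD = Vd × C = 569.8 × 11.00 = 6268 mg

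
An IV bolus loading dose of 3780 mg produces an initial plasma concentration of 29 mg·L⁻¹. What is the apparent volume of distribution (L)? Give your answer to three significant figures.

130 L

Immediately after an IV bolus, C₀ = Dose / Vd, so Vd = Dose / C₀.
Vd = 3780 / 29 = 130.3 L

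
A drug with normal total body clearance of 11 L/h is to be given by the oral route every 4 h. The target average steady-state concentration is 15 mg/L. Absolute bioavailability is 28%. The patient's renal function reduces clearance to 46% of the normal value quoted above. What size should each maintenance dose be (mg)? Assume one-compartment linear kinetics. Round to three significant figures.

Patient clearance = 0.46 × 11.00 = 5.060 L/h
At steady state, dose per interval replaces the amount cleared in that interval: F·D/τ = CL·Css.
D = CL × Css × τ / F = 5.060 × 15 × 4 / 0.28 = 1084 mg

1080 mg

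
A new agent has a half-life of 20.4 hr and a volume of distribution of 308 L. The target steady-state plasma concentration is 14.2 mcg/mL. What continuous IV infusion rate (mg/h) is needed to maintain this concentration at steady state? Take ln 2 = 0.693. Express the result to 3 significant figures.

149 mg/h

k = 0.693/20.4 = 0.03397 h⁻¹, so CL = k·Vd = 0.03397 × 308.0 = 10.46 L/h
Infusion rate = CL × Css = 10.46 × 14.2 = 148.5 mg/h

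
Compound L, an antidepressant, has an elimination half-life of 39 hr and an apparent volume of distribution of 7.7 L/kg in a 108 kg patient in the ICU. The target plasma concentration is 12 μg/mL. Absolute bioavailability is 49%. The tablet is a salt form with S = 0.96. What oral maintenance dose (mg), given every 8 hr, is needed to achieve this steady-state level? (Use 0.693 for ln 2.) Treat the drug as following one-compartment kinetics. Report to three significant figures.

3020 mg

Total Vd = 7.7 × 108 = 831.6 L
CL = 0.693 × Vd / t½ = 0.693 × 831.6 / 39 = 14.78 L/h
D = CL × Css × τ / F / S = 14.78 × 12 × 8 / 0.49 / 0.96 = 3016 mg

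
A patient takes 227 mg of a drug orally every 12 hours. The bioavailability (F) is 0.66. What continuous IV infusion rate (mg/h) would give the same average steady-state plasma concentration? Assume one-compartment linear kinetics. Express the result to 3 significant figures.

Equivalent systemic input: infusion rate = F·D/τ.
Rate = 0.66 × 227 / 12 = 12.49 mg/h

12.5 mg/h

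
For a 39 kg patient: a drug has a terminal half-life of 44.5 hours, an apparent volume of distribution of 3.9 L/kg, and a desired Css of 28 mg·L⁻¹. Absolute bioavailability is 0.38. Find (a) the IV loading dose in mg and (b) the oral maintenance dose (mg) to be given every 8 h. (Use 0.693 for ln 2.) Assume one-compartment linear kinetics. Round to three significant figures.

Total Vd = 3.9 × 39 = 152.1 L
LD = Vd × C = 152.1 × 28 = 4259 mg
CL = 0.693 × Vd / t½ = 0.693 × 152.1 / 44.5 = 2.369 L/h
D = CL × Css × τ / F = 2.369 × 28 × 8 / 0.38 = 1396 mg

(a) 4260 mg; (b) 1400 mg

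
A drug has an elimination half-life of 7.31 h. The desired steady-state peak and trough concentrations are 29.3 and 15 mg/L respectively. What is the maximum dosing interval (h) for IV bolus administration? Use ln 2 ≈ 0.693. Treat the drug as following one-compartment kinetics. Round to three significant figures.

7.06 h

k = 0.693 / t½ = 0.693 / 7.31 = 0.09480 h⁻¹
Between IV bolus doses, concentration decays as C = C₀·e^(−kτ), so C_peak/C_trough = e^(kτ).
τ_max = ln(C_peak/C_trough) / k = ln(29.3/15) / 0.09480 = 0.6695 / 0.09480 = 7.062 h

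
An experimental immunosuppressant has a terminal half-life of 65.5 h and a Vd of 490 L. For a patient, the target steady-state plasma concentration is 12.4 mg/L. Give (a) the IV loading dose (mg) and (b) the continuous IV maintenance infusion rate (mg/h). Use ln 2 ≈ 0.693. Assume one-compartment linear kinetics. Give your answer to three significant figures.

(a) 6080 mg; (b) 64.3 mg/h

LD = Vd × C = 490.0 × 12.4 = 6076 mg
CL = 0.693 × Vd / t½ = 0.693 × 490.0 / 65.5 = 5.184 L/h
Infusion rate = CL × Css = 5.184 × 12.4 = 64.28 mg/h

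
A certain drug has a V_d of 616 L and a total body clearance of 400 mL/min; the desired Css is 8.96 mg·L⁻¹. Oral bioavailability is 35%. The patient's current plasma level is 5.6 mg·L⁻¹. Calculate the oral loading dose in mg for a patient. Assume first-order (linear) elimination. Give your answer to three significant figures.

Concentration deficit ΔC = 8.96 − 5.6 = 3.360 mg/L
LD = Vd × ΔC / F = 616.0 × 3.360 / 0.35 = 5914 mg

5910 mg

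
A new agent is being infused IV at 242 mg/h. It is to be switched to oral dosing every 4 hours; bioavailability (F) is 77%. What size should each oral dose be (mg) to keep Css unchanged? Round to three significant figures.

To maintain the same Css, the systemic dosing rate must be unchanged: F·D/τ = infusion rate.
D = rate × τ / F = 242 × 4 / 0.77 = 1257 mg

1260 mg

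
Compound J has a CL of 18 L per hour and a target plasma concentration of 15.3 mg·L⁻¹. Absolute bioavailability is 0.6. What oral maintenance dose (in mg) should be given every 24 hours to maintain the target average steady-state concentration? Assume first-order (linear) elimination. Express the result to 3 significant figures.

D = CL × Css × τ / F = 18.00 × 15.3 × 24 / 0.6 = 11020 mg

11000 mg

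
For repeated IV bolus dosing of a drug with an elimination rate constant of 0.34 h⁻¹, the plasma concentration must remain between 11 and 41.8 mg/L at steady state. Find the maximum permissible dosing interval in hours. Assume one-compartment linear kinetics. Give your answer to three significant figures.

Between IV bolus doses, concentration decays as C = C₀·e^(−kτ), so C_peak/C_trough = e^(kτ).
τ_max = ln(C_peak/C_trough) / k = ln(41.8/11) / 0.3400 = 1.335 / 0.3400 = 3.926 h

3.93 h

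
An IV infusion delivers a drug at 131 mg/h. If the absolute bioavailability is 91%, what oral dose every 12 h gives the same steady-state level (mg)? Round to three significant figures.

To maintain the same Css, the systemic dosing rate must be unchanged: F·D/τ = infusion rate.
D = rate × τ / F = 131 × 12 / 0.91 = 1727 mg

1730 mg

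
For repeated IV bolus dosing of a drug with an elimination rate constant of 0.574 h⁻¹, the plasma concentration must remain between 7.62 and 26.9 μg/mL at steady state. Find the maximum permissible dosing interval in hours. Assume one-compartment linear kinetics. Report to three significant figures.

2.20 h

Between IV bolus doses, concentration decays as C = C₀·e^(−kτ), so C_peak/C_trough = e^(kτ).
τ_max = ln(C_peak/C_trough) / k = ln(26.9/7.62) / 0.5740 = 1.261 / 0.5740 = 2.197 h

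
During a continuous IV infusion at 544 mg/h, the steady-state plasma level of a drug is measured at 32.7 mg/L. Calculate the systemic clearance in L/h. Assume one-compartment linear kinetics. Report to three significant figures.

16.6 L/h

At steady state, infusion rate = CL × Css, so CL = rate / Css.
CL = 544 / 32.7 = 16.64 L/h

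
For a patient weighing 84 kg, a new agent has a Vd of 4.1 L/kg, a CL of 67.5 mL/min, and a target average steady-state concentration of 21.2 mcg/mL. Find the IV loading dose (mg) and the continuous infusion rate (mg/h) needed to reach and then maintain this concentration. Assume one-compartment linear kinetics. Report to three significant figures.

(a) 7300 mg; (b) 85.9 mg/h

Total Vd = 4.1 × 84 = 344.4 L
Loading: fill Vd to C_target → 344.4 L × 21.2 mg/L = 7301 mg
CL = 67.5 mL/min = 67.5 × 0.06 = 4.050 L/h
Maintenance: replace elimination → rate = CL × Css = 4.050 × 21.2 = 85.86 mg/h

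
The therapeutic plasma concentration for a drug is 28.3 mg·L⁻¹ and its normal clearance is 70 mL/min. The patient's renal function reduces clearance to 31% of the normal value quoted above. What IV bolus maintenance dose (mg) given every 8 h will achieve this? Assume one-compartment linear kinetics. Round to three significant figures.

295 mg

CL = 70 mL/min × 60/1000 = 4.200 L/h
Patient clearance = 0.31 × 4.200 = 1.302 L/h
At steady state, dose per interval replaces the amount cleared in that interval: D/τ = CL·Css.
D = CL × Css × τ = 1.302 × 28.3 × 8 = 294.8 mg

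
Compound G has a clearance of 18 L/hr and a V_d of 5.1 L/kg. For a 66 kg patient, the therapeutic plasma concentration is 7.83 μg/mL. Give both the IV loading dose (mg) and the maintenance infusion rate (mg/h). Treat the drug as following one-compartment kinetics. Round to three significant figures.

Vd = 5.1 L/kg × 66 kg = 336.6 L
Loading: fill Vd to C_target → 336.6 L × 7.83 mg/L = 2636 mg
Maintenance infusion rate = CL × Css = 18.00 × 7.83 = 140.9 mg/h

(a) 2640 mg; (b) 141 mg/h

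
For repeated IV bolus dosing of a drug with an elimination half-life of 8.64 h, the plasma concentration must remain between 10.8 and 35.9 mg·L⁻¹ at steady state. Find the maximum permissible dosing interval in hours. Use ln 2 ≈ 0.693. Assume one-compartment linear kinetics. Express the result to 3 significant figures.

15.0 h

k = 0.693 / t½ = 0.693 / 8.64 = 0.08021 h⁻¹
Between IV bolus doses, concentration decays as C = C₀·e^(−kτ), so C_peak/C_trough = e^(kτ).
τ_max = ln(C_peak/C_trough) / k = ln(35.9/10.8) / 0.08021 = 1.201 / 0.08021 = 14.97 h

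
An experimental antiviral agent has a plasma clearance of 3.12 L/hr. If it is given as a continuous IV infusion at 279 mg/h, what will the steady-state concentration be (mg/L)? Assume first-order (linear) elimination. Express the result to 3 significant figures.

89.4 mg/L

Css = rate / CL = 279 / 3.120 = 89.42 mg/L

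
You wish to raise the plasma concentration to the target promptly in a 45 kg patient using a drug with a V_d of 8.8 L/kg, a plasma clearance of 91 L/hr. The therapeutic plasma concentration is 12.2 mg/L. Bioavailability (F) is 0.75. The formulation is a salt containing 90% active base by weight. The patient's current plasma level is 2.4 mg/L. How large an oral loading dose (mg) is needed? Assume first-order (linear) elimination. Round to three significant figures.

5750 mg

Vd(total) = 45 kg × 8.8 L/kg = 396.0 L
Concentration deficit ΔC = 12.2 − 2.4 = 9.800 mg/L
LD = Vd × ΔC / F / S = 396.0 × 9.800 / 0.75 / 0.9 = 5749 mg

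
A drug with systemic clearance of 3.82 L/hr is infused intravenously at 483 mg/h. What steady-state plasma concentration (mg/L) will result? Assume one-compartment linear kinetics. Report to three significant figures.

126 mg/L

Css = rate / CL = 483 / 3.820 = 126.4 mg/L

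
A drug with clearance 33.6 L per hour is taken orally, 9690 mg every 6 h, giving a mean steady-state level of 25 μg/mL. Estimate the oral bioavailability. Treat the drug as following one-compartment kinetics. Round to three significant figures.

F·D/τ = CL·Css at steady state → F = CL·Css·τ / D.
F = 33.6 × 25 × 6 / 9690 = 0.520

0.520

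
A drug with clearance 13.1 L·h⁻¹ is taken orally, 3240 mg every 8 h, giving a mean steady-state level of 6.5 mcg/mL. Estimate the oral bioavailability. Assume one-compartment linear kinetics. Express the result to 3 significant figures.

F·D/τ = CL·Css at steady state → F = CL·Css·τ / D.
F = 13.1 × 6.5 × 8 / 3240 = 0.210

0.210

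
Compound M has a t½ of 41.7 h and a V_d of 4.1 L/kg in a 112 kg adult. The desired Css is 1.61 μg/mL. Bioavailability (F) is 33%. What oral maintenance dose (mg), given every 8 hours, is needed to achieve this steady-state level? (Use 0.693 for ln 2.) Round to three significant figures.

Vd = 4.1 L/kg × 112 kg = 459.2 L
k = 0.693/41.7 = 0.01662 h⁻¹, so CL = k·Vd = 0.01662 × 459.2 = 7.632 L/h
D = CL × Css × τ / F = 7.632 × 1.61 × 8 / 0.33 = 297.9 mg

298 mg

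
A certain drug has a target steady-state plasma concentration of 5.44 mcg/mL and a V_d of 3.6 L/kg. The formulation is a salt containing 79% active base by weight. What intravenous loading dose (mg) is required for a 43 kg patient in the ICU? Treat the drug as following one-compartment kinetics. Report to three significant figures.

Vd(total) = 43 kg × 3.6 L/kg = 154.8 L
The loading dose fills Vd to the target concentration.
LD = Vd × C / S = 154.8 × 5.440 / 0.79 = 1066 mg

1070 mg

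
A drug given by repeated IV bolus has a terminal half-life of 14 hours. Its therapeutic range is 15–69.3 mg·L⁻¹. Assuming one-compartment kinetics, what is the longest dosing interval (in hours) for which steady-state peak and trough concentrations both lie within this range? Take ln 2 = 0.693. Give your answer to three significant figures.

k = 0.693 / t½ = 0.693 / 14 = 0.04950 h⁻¹
Between IV bolus doses, concentration decays as C = C₀·e^(−kτ), so C_peak/C_trough = e^(kτ).
τ_max = ln(C_peak/C_trough) / k = ln(69.3/15) / 0.04950 = 1.530 / 0.04950 = 30.91 h

30.9 h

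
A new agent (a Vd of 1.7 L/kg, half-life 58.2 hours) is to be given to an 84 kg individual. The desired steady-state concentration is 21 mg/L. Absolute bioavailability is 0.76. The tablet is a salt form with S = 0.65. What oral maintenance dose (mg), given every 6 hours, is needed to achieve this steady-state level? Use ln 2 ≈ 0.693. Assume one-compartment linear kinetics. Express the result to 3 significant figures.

Vd = 1.7 L/kg × 84 kg = 142.8 L
k = 0.693/58.2 = 0.01191 h⁻¹, so CL = k·Vd = 0.01191 × 142.8 = 1.701 L/h
D = CL × Css × τ / F / S = 1.701 × 21 × 6 / 0.76 / 0.65 = 433.9 mg

434 mg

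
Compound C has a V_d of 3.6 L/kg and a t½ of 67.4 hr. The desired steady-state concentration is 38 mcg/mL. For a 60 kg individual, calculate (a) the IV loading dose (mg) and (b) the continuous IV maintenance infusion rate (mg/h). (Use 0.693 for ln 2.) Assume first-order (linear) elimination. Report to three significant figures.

Vd = 3.6 L/kg × 60 kg = 216.0 L
LD = Vd × C = 216.0 × 38 = 8208 mg
CL = 0.693 × Vd / t½ = 0.693 × 216.0 / 67.4 = 2.221 L/h
Infusion rate = CL × Css = 2.221 × 38 = 84.40 mg/h

(a) 8210 mg; (b) 84.4 mg/h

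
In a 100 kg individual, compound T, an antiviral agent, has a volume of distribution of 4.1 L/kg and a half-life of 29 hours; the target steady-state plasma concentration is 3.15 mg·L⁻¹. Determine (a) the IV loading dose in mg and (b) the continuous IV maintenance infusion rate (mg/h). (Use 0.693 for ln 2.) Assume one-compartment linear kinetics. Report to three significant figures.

Vd(total) = 100 kg × 4.1 L/kg = 410.0 L
LD = Vd × C = 410.0 × 3.15 = 1292 mg
CL = 0.693 × Vd / t½ = 0.693 × 410.0 / 29 = 9.798 L/h
Infusion rate = CL × Css = 9.798 × 3.15 = 30.86 mg/h

(a) 1290 mg; (b) 30.9 mg/h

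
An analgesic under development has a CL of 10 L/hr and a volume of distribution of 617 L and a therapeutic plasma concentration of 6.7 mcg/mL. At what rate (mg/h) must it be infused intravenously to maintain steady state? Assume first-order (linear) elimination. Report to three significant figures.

67.0 mg/h

Infusion rate = CL · Css = 10.00 L/h × 6.7 mg/L = 67.00 mg/h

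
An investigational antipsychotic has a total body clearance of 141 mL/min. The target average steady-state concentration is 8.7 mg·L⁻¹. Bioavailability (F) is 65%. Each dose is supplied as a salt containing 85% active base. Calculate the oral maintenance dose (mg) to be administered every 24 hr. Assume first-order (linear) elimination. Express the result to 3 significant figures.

CL = 141 mL/min × 60/1000 = 8.460 L/h
D = CL × Css × τ / F / S = 8.460 × 8.7 × 24 / 0.65 / 0.85 = 3197 mg

3200 mg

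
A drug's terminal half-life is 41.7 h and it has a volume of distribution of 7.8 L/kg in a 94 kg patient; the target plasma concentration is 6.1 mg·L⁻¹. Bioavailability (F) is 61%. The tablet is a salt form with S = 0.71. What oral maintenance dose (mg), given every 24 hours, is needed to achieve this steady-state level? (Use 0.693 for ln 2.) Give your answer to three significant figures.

4120 mg

Vd(total) = 94 kg × 7.8 L/kg = 733.2 L
CL = 0.693 × Vd / t½ = 0.693 × 733.2 / 41.7 = 12.18 L/h
D = CL × Css × τ / F / S = 12.18 × 6.1 × 24 / 0.61 / 0.71 = 4117 mg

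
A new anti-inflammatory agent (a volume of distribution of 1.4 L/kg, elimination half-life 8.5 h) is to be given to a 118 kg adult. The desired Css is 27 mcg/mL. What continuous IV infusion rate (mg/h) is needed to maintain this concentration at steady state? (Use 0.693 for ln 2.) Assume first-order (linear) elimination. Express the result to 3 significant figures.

364 mg/h

Vd = 1.4 L/kg × 118 kg = 165.2 L
k = 0.693/8.5 = 0.08153 h⁻¹, so CL = k·Vd = 0.08153 × 165.2 = 13.47 L/h
Infusion rate = CL × Css = 13.47 × 27 = 363.7 mg/h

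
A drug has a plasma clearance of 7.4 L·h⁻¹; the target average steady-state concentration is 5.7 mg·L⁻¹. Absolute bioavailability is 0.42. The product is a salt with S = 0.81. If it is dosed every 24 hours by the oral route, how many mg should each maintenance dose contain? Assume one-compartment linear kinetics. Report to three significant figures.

D = CL × Css × τ / F / S = 7.400 × 5.7 × 24 / 0.42 / 0.81 = 2976 mg

2980 mg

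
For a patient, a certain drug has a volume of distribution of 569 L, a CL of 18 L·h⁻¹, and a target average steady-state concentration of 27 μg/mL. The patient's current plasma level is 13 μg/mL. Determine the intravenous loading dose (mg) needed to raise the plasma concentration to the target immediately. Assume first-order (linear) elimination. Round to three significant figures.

7970 mg

Concentration deficit ΔC = 27 − 13 = 14.00 mg/L
LD = Vd × ΔC = 569.0 × 14.00 = 7966 mg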